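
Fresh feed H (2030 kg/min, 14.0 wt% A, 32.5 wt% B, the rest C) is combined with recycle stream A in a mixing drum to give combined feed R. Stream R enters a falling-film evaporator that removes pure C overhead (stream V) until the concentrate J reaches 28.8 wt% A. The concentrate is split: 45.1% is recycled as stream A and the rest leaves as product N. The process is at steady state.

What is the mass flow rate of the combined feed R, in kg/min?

2841 kg/min

Overall A balance (none leaves overhead): A in fresh feed = A in product, i.e. 2030×0.140 = (1−0.451)·J·0.288.
J = 284.2/(0.288×0.549) = 1797.5 kg/min.
Recycle A = 0.451×1797.5 = 810.65 kg/min.
Combined feed R = 2030 + 810.65 = 2840.7 kg/min.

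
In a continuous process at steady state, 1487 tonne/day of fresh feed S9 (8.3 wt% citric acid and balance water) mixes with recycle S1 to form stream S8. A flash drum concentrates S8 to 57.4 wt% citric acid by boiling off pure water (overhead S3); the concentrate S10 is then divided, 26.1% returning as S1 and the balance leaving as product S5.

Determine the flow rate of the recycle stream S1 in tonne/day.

75.94 tonne/day

Overall citric acid balance (none leaves overhead): citric acid in fresh feed = citric acid in product, i.e. 1487×0.083 = (1−0.261)·S10·0.574.
S10 = 123.42/(0.574×0.739) = 290.96 tonne/day.
Recycle S1 = 0.261×290.96 = 75.94 tonne/day.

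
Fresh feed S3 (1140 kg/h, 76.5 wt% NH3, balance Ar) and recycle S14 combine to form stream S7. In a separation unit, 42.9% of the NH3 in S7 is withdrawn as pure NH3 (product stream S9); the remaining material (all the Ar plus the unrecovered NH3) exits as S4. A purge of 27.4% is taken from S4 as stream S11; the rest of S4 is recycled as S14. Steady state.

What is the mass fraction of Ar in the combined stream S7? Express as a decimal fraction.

Ar enters only via S3 and leaves only via the purge: 1140×0.235 = 0.274×(Ar in S4), and the separation unit passes all Ar, so Ar in S7 = Ar in S4 = 977.74 kg/h.
NH3 in S7: m_A = 1140×0.765 + (1−0.274)·(1−0.429)·m_A, so m_A = 872.1/0.5855 = 1489.6 kg/h.
S7 = 1489.6 + 977.74 = 2467.4 kg/h.
Ar fraction in S7 = 977.74/2467.4 = 0.3963.

0.3963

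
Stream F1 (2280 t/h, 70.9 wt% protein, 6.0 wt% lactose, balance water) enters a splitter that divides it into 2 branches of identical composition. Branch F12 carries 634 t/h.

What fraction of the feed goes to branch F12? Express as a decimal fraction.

0.278

Fraction to F12 = 634/2280 = 0.2781.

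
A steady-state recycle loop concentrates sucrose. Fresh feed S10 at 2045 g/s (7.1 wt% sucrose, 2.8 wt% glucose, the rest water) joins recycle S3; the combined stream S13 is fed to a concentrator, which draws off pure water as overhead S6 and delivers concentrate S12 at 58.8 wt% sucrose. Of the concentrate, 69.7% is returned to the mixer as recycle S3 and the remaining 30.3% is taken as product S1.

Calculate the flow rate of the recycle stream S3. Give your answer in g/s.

Overall sucrose balance (none leaves overhead): sucrose in fresh feed = sucrose in product, i.e. 2045×0.071 = (1−0.697)·S12·0.588.
S12 = 145.19/(0.588×0.303) = 814.95 g/s.
Recycle S3 = 0.697×814.95 = 568.02 g/s.

568 g/s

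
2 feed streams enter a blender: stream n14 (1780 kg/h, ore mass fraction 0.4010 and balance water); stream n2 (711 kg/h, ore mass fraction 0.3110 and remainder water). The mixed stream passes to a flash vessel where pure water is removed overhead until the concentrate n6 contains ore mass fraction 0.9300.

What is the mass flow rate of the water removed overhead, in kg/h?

ore entering = 1780×0.401 + 711×0.311 = 934.9 kg/h.
All ore reports to n6, so n6 = 934.9/0.930 = 1005.3 kg/h.
Total feed = 2491 kg/h; overhead = 2491 − 1005.3 = 1485.7 kg/h.

1486 kg/h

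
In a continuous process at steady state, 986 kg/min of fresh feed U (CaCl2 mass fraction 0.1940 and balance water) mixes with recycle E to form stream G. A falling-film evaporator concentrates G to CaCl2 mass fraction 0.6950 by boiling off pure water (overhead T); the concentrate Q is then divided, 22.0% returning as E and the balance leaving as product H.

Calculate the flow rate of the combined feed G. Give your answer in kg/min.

Overall CaCl2 balance (none leaves overhead): CaCl2 in fresh feed = CaCl2 in product, i.e. 986×0.194 = (1−0.220)·Q·0.695.
Q = 191.28/(0.695×0.780) = 352.86 kg/min.
Recycle E = 0.220×352.86 = 77.629 kg/min.
Combined feed G = 986 + 77.629 = 1063.6 kg/min.

1064 kg/min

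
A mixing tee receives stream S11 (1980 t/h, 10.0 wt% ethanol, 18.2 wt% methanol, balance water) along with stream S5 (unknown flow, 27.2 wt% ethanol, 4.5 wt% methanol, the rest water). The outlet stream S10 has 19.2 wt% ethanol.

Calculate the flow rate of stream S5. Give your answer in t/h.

Let S5 be the unknown flow. Total out = 1980 + S5.
ethanol balance: 198 + 0.272·S5 = 0.192·(1980 + S5)
(0.272 − 0.192)·S5 = 0.192×1980 − 198 = 182.16
S5 = 182.16 / 0.080 = 2277 t/h

2277 t/h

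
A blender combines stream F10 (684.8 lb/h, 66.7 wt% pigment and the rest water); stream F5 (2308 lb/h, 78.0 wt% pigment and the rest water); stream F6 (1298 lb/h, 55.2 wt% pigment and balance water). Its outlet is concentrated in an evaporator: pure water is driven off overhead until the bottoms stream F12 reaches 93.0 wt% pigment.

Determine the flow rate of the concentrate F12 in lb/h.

pigment entering = 684.8×0.667 + 2308×0.780 + 1298×0.552 = 2973.5 lb/h.
All pigment reports to F12, so F12 = 2973.5/0.930 = 3197.3 lb/h.

3197 lb/h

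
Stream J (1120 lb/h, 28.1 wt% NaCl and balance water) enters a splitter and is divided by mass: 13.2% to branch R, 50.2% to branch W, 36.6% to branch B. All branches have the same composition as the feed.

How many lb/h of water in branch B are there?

294.7 lb/h

Branch B total = 0.366×1120 = 409.92 lb/h.
water in B = 0.719×409.92 = 294.73 lb/h.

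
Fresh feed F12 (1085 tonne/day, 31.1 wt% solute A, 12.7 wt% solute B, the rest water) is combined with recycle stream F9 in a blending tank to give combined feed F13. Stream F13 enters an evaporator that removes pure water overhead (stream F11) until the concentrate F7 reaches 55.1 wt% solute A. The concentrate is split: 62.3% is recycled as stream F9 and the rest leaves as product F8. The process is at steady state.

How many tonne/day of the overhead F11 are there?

472.6 tonne/day

Overall solute A balance (none leaves overhead): solute A in fresh feed = solute A in product, i.e. 1085×0.311 = (1−0.623)·F7·0.551.
F7 = 337.44/(0.551×0.377) = 1624.4 tonne/day.
Recycle F9 = 0.623×1624.4 = 1012 tonne/day.
Combined feed F13 = 1085 + 1012 = 2097 tonne/day.
Overhead F11 = F13 − F7 = 2097 − 1624.4 = 472.6 tonne/day.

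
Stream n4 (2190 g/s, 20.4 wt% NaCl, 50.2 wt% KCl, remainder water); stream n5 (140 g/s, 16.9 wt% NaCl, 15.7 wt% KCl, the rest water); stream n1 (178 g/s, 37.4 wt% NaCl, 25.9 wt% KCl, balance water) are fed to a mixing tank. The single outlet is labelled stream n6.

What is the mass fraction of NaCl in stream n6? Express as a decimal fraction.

0.2141

Total flow out = 2190 + 140 + 178 = 2508 g/s.
NaCl in = 2190×0.204 + 140×0.169 + 178×0.374 = 536.99 g/s.
NaCl mass fraction in n6 = 536.99/2508 = 0.2141.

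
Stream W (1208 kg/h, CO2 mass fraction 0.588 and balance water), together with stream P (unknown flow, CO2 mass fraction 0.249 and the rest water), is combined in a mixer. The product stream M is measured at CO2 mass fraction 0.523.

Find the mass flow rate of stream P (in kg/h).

286.6 kg/h

Let P be the unknown flow. Total out = 1208 + P.
CO2 balance: 710.3 + 0.249·P = 0.523·(1208 + P)
(0.249 − 0.523)·P = 0.523×1208 − 710.3 = -78.52
P = -78.52 / -0.274 = 286.57 kg/h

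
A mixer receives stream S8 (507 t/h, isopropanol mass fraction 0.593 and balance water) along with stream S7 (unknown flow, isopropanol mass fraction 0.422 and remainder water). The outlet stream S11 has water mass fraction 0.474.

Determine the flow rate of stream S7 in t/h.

326.6 t/h

Let S7 be the unknown flow. Total out = 507 + S7.
water balance: 206.35 + 0.578·S7 = 0.474·(507 + S7)
(0.578 − 0.474)·S7 = 0.474×507 − 206.35 = 33.969
S7 = 33.969 / 0.104 = 326.62 t/h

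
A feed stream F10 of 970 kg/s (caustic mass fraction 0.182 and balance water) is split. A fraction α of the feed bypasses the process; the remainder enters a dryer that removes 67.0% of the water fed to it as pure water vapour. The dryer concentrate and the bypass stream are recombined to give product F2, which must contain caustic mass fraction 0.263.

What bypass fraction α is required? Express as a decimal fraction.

0.438

All 970×0.182 = 176.54 kg/s of caustic reaches F2, so F2 = 176.54/0.263 = 671.25 kg/s and vapour = 298.75 kg/s.
The evaporator receives (1−α)·970 of feed at 0.818 water and removes 0.670 of that water:
0.670×0.818×(1−α)×970 = 298.75
(1−α) = 298.75/531.62 = 0.5620;  α = 0.4380.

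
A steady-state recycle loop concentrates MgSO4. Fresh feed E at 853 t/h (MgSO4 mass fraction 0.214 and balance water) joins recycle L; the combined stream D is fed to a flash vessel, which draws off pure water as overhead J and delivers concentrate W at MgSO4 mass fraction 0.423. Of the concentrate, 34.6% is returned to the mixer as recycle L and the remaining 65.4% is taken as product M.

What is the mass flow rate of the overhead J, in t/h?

Overall MgSO4 balance (none leaves overhead): MgSO4 in fresh feed = MgSO4 in product, i.e. 853×0.214 = (1−0.346)·W·0.423.
W = 182.54/(0.423×0.654) = 659.85 t/h.
Recycle L = 0.346×659.85 = 228.31 t/h.
Combined feed D = 853 + 228.31 = 1081.3 t/h.
Overhead J = D − W = 1081.3 − 659.85 = 421.46 t/h.

421.5 t/h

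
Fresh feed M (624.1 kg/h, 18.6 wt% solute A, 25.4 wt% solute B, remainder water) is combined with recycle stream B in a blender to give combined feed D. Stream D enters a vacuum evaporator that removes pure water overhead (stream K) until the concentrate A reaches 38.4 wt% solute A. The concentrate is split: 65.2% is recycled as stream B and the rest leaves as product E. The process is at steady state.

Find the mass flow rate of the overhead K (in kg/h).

Overall solute A balance (none leaves overhead): solute A in fresh feed = solute A in product, i.e. 624.1×0.186 = (1−0.652)·A·0.384.
A = 116.08/(0.384×0.348) = 868.67 kg/h.
Recycle B = 0.652×868.67 = 566.38 kg/h.
Combined feed D = 624.1 + 566.38 = 1190.5 kg/h.
Overhead K = D − A = 1190.5 − 868.67 = 321.8 kg/h.

321.8 kg/h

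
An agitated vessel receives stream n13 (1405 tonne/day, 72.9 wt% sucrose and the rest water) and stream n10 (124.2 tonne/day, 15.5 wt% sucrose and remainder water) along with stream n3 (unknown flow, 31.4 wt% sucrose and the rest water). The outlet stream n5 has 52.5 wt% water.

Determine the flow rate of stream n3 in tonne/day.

Let n3 be the unknown flow. Total out = 1529.2 + n3.
water balance: 485.7 + 0.686·n3 = 0.525·(1529.2 + n3)
(0.686 − 0.525)·n3 = 0.525×1529.2 − 485.7 = 317.13
n3 = 317.13 / 0.161 = 1969.7 tonne/day

1970 tonne/day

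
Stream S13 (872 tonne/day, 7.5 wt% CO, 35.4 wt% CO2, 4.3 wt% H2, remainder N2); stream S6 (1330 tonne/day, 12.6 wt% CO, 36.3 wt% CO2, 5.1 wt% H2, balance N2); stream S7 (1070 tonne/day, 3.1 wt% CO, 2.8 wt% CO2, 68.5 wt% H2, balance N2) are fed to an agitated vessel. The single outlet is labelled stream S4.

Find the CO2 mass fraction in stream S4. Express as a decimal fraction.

Total flow out = 872 + 1330 + 1070 = 3272 tonne/day.
CO2 in = 872×0.354 + 1330×0.363 + 1070×0.028 = 821.44 tonne/day.
CO2 mass fraction in S4 = 821.44/3272 = 0.251.

0.251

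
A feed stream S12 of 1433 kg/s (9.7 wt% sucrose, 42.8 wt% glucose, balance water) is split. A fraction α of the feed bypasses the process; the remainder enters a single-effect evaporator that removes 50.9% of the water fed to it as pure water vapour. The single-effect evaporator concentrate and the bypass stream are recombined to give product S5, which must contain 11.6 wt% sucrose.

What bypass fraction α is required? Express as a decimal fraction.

All 1433×0.097 = 139 kg/s of sucrose reaches S5, so S5 = 139/0.116 = 1198.3 kg/s and vapour = 234.72 kg/s.
The evaporator receives (1−α)·1433 of feed at 0.475 water and removes 0.509 of that water:
0.509×0.475×(1−α)×1433 = 234.72
(1−α) = 234.72/346.46 = 0.6775;  α = 0.3225.

0.323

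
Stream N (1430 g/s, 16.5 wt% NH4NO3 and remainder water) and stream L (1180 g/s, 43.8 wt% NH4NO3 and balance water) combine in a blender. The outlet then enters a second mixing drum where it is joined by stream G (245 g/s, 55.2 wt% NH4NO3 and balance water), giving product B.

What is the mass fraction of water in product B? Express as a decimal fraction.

0.689

Overall, product flow = 2855 g/s.
water in = 1430×0.835 + 1180×0.562 + 245×0.448 = 1967 g/s.
water fraction in B = 0.689.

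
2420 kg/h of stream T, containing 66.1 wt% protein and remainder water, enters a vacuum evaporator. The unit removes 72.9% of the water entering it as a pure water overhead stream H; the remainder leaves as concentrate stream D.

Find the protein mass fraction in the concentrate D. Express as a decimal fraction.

0.878

protein is not removed: 2420×0.661 = 1599.6 kg/h of protein enters D.
water entering = 2420×0.339 = 820.38 kg/h; overhead removed = 0.729×820.38 = 598.06 kg/h.
Concentrate = 2420 − 598.06 = 1821.9 kg/h.
Mass fraction = 1599.6/1821.9 = 0.878.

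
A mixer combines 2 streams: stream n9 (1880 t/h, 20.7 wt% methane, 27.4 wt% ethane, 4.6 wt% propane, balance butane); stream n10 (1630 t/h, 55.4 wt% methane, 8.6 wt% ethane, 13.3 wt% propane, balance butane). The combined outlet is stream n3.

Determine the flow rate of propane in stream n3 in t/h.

propane out = propane in = 1880×0.046 + 1630×0.133 = 303.27 t/h.

303.3 t/h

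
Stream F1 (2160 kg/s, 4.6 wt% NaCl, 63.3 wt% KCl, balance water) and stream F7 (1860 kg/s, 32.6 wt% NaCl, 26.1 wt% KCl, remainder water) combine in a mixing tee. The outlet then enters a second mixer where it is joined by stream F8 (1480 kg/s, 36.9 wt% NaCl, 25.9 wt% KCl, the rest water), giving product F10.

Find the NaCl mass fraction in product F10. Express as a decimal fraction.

0.228

Overall, product flow = 5500 kg/s.
NaCl in = 2160×0.046 + 1860×0.326 + 1480×0.369 = 1251.8 kg/s.
NaCl fraction in F10 = 0.228.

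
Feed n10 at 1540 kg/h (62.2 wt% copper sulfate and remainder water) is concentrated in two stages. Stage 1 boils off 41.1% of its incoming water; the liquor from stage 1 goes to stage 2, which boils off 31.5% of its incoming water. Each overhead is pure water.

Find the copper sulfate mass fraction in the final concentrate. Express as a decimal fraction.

water in feed = 1540×0.378 = 582.12 kg/h.
After stage 1: water left = (1−0.411)×582.12 = 342.87; stream total = 1300.7 kg/h.
After stage 2: water left = (1−0.315)×342.87 = 234.87; final concentrate = 1192.7 kg/h.
copper sulfate fraction = 957.88/1192.7 = 0.803.

0.803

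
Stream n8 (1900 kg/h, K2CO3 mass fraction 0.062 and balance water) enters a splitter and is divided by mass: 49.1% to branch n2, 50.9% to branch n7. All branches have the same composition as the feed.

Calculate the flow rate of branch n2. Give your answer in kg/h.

932.9 kg/h

Branch n2 flow = 0.491×1900 = 932.9 kg/h.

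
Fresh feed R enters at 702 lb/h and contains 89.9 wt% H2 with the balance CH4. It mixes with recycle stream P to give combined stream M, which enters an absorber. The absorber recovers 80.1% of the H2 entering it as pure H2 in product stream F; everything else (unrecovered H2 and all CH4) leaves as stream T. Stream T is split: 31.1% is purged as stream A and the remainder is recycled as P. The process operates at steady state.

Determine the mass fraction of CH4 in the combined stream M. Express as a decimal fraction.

0.2376

CH4 enters only via R and leaves only via the purge: 702×0.101 = 0.311×(CH4 in T), and the absorber passes all CH4, so CH4 in M = CH4 in T = 227.98 lb/h.
H2 in M: m_A = 702×0.899 + (1−0.311)·(1−0.801)·m_A, so m_A = 631.1/0.8629 = 731.38 lb/h.
M = 731.38 + 227.98 = 959.36 lb/h.
CH4 fraction in M = 227.98/959.36 = 0.2376.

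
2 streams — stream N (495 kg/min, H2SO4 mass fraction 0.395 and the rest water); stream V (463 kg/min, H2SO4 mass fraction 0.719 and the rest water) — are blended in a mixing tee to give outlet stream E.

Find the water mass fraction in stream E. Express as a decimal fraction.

0.448

Total flow out = 495 + 463 = 958 kg/min.
water in = 495×0.605 + 463×0.281 = 429.58 kg/min.
water mass fraction in E = 429.58/958 = 0.448.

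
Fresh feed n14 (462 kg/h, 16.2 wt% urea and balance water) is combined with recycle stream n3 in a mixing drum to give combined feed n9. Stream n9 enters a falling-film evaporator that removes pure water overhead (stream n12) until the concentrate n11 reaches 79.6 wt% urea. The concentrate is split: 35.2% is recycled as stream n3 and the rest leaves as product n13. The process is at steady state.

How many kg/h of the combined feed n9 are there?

Overall urea balance (none leaves overhead): urea in fresh feed = urea in product, i.e. 462×0.162 = (1−0.352)·n11·0.796.
n11 = 74.844/(0.796×0.648) = 145.1 kg/h.
Recycle n3 = 0.352×145.1 = 51.075 kg/h.
Combined feed n9 = 462 + 51.075 = 513.08 kg/h.

513.1 kg/h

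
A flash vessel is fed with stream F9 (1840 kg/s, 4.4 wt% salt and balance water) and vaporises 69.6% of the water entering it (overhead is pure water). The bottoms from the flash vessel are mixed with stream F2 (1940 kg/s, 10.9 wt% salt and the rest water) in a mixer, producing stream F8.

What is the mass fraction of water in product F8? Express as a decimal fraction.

0.886

Vapour removed = 0.696×0.956×1840 = 1224.3 kg/s; concentrate = 615.71 kg/s.
water reaching the mixer = 534.75 (from concentrate) + 1940×0.891 = 2263.3 kg/s.
Product flow = 615.71 + 1940 = 2555.7 kg/s; water fraction = 0.886.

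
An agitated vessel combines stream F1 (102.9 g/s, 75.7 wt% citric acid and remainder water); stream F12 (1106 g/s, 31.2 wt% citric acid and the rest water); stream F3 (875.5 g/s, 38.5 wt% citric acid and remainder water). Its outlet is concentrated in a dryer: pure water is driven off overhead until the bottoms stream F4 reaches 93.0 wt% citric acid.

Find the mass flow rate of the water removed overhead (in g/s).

1267 g/s

citric acid entering = 102.9×0.757 + 1106×0.312 + 875.5×0.385 = 760.03 g/s.
All citric acid reports to F4, so F4 = 760.03/0.930 = 817.24 g/s.
Total feed = 2084.4 g/s; overhead = 2084.4 − 817.24 = 1267.2 g/s.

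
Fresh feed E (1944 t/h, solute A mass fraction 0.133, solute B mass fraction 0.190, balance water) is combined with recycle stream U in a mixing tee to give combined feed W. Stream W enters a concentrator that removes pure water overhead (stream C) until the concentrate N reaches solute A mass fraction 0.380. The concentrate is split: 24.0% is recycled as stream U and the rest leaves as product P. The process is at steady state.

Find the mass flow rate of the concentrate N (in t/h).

895.3 t/h

Overall solute A balance (none leaves overhead): solute A in fresh feed = solute A in product, i.e. 1944×0.133 = (1−0.240)·N·0.380.
N = 258.55/(0.380×0.760) = 895.26 t/h.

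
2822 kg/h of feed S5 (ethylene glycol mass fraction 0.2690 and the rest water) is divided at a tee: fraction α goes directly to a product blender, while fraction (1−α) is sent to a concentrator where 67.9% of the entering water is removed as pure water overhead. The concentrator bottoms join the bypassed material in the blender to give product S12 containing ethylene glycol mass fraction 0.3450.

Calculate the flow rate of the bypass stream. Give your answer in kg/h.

All 2822×0.269 = 759.12 kg/h of ethylene glycol reaches S12, so S12 = 759.12/0.345 = 2200.3 kg/h and vapour = 621.66 kg/h.
The evaporator receives (1−α)·2822 of feed at 0.731 water and removes 0.679 of that water:
0.679×0.731×(1−α)×2822 = 621.66
(1−α) = 621.66/1400.7 = 0.4438;  α = 0.5562.
Bypass flow = 0.5562×2822 = 1569.5 kg/h.

1570 kg/h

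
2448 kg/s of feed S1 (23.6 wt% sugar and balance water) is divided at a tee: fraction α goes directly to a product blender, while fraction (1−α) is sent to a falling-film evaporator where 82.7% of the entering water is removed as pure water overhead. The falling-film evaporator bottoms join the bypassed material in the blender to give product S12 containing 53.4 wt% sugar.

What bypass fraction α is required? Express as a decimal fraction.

0.117

All 2448×0.236 = 577.73 kg/s of sugar reaches S12, so S12 = 577.73/0.534 = 1081.9 kg/s and vapour = 1366.1 kg/s.
The evaporator receives (1−α)·2448 of feed at 0.764 water and removes 0.827 of that water:
0.827×0.764×(1−α)×2448 = 1366.1
(1−α) = 1366.1/1546.7 = 0.8832;  α = 0.1168.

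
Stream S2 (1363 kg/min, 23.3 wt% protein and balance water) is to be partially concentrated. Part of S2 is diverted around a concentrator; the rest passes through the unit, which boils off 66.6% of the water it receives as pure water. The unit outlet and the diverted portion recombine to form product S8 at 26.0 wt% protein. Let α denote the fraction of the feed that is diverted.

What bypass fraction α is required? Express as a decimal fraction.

0.797

All 1363×0.233 = 317.58 kg/min of protein reaches S8, so S8 = 317.58/0.260 = 1221.5 kg/min and vapour = 141.54 kg/min.
The evaporator receives (1−α)·1363 of feed at 0.767 water and removes 0.666 of that water:
0.666×0.767×(1−α)×1363 = 141.54
(1−α) = 141.54/696.25 = 0.2033;  α = 0.7967.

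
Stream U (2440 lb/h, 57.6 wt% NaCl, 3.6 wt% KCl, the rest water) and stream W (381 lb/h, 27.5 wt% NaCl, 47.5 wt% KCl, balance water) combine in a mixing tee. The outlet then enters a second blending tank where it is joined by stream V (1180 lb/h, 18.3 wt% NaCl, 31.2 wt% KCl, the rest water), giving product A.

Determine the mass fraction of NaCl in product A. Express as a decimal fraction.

Overall, product flow = 4001 lb/h.
NaCl in = 2440×0.576 + 381×0.275 + 1180×0.183 = 1726.2 lb/h.
NaCl fraction in A = 0.431.

0.431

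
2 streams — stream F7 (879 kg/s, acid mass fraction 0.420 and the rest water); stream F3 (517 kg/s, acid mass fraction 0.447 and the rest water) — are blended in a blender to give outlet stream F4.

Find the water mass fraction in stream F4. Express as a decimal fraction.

Total flow out = 879 + 517 = 1396 kg/s.
water in = 879×0.580 + 517×0.553 = 795.72 kg/s.
water mass fraction in F4 = 795.72/1396 = 0.570.

0.570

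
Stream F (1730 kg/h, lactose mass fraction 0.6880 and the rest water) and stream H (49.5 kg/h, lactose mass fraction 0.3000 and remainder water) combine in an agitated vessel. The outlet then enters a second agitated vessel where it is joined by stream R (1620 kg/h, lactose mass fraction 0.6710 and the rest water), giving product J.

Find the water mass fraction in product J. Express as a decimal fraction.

Overall, product flow = 3399.5 kg/h.
water in = 1730×0.312 + 49.5×0.700 + 1620×0.329 = 1107.4 kg/h.
water fraction in J = 0.3258.

0.3258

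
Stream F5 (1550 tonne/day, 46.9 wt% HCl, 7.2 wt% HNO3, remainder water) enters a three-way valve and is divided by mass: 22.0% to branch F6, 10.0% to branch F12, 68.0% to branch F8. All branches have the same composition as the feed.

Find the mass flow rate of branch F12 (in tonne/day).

Branch F12 flow = 0.100×1550 = 155 tonne/day.

155 tonne/day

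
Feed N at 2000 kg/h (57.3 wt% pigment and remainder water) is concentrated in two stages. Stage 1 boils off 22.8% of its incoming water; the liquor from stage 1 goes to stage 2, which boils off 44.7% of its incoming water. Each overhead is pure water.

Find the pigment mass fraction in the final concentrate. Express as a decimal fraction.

0.759

water in feed = 2000×0.427 = 854 kg/h.
After stage 1: water left = (1−0.228)×854 = 659.29; stream total = 1805.3 kg/h.
After stage 2: water left = (1−0.447)×659.29 = 364.59; final concentrate = 1510.6 kg/h.
pigment fraction = 1146/1510.6 = 0.759.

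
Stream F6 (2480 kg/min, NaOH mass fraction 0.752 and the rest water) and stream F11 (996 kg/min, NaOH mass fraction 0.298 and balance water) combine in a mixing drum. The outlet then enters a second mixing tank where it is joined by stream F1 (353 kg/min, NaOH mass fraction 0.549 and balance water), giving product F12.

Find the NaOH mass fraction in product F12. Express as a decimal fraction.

Overall, product flow = 3829 kg/min.
NaOH in = 2480×0.752 + 996×0.298 + 353×0.549 = 2355.6 kg/min.
NaOH fraction in F12 = 0.615.

0.615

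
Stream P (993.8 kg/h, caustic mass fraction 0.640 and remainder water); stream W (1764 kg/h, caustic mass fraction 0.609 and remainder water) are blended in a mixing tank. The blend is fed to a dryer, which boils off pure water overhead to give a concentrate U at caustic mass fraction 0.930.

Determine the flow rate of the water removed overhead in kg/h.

918.8 kg/h

caustic entering = 993.8×0.640 + 1764×0.609 = 1710.3 kg/h.
All caustic reports to U, so U = 1710.3/0.930 = 1839 kg/h.
Total feed = 2757.8 kg/h; overhead = 2757.8 − 1839 = 918.76 kg/h.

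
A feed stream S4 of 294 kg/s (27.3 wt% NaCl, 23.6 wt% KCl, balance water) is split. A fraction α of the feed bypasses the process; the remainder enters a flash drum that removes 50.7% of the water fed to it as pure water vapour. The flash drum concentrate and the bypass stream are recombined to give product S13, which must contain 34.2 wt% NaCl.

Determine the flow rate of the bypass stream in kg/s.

55.72 kg/s

All 294×0.273 = 80.262 kg/s of NaCl reaches S13, so S13 = 80.262/0.342 = 234.68 kg/s and vapour = 59.316 kg/s.
The evaporator receives (1−α)·294 of feed at 0.491 water and removes 0.507 of that water:
0.507×0.491×(1−α)×294 = 59.316
(1−α) = 59.316/73.187 = 0.8105;  α = 0.1895.
Bypass flow = 0.1895×294 = 55.724 kg/s.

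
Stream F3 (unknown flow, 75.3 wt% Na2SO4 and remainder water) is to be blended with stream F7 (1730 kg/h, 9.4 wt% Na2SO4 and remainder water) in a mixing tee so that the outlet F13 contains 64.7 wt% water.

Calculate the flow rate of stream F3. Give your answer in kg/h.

1120 kg/h

Let F3 be the unknown flow. Total out = 1730 + F3.
water balance: 1567.4 + 0.247·F3 = 0.647·(1730 + F3)
(0.247 − 0.647)·F3 = 0.647×1730 − 1567.4 = -448.07
F3 = -448.07 / -0.400 = 1120.2 kg/h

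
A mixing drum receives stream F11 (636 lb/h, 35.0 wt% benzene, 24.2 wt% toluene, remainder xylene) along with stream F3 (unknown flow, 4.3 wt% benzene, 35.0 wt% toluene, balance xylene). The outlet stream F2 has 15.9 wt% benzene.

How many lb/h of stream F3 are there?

1047 lb/h

Let F3 be the unknown flow. Total out = 636 + F3.
benzene balance: 222.6 + 0.043·F3 = 0.159·(636 + F3)
(0.043 − 0.159)·F3 = 0.159×636 − 222.6 = -121.48
F3 = -121.48 / -0.116 = 1047.2 lb/h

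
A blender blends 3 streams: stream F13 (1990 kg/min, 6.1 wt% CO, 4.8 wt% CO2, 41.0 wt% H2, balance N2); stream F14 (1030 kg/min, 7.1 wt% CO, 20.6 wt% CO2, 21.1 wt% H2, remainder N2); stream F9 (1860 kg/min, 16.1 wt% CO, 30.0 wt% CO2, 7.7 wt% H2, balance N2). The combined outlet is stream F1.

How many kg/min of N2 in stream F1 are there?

N2 out = N2 in = 1990×0.481 + 1030×0.512 + 1860×0.462 = 2343.9 kg/min.

2344 kg/min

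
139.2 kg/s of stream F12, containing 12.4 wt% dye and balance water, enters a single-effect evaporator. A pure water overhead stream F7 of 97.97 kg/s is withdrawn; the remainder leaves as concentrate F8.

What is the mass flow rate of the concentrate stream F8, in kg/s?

41.23 kg/s

Concentrate = 139.2 − 97.97 = 41.23 kg/s.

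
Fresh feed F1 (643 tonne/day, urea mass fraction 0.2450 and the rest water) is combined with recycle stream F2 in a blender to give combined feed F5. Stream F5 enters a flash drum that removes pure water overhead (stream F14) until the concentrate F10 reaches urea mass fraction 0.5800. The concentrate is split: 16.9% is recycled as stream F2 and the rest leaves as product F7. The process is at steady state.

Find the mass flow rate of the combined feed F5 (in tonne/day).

698.2 tonne/day

Overall urea balance (none leaves overhead): urea in fresh feed = urea in product, i.e. 643×0.245 = (1−0.169)·F10·0.580.
F10 = 157.53/(0.580×0.831) = 326.85 tonne/day.
Recycle F2 = 0.169×326.85 = 55.238 tonne/day.
Combined feed F5 = 643 + 55.238 = 698.24 tonne/day.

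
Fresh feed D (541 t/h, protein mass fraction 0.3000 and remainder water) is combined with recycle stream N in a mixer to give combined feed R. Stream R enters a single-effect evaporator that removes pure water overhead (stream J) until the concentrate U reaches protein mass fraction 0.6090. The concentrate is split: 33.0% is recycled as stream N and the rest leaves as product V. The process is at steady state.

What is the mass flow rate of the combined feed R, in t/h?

Overall protein balance (none leaves overhead): protein in fresh feed = protein in product, i.e. 541×0.300 = (1−0.330)·U·0.609.
U = 162.3/(0.609×0.670) = 397.76 t/h.
Recycle N = 0.330×397.76 = 131.26 t/h.
Combined feed R = 541 + 131.26 = 672.26 t/h.

672.3 t/h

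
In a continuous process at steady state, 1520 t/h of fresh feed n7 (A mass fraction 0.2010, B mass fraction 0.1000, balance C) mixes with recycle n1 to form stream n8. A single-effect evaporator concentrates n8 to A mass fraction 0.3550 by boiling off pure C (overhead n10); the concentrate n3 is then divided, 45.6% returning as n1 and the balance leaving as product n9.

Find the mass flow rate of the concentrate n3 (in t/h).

Overall A balance (none leaves overhead): A in fresh feed = A in product, i.e. 1520×0.201 = (1−0.456)·n3·0.355.
n3 = 305.52/(0.355×0.544) = 1582 t/h.

1582 t/h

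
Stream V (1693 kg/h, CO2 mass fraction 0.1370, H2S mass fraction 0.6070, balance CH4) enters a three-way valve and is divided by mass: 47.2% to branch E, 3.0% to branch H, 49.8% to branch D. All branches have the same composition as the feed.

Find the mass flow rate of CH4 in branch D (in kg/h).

215.8 kg/h

Branch D total = 0.498×1693 = 843.11 kg/h.
CH4 in D = 0.256×843.11 = 215.84 kg/h.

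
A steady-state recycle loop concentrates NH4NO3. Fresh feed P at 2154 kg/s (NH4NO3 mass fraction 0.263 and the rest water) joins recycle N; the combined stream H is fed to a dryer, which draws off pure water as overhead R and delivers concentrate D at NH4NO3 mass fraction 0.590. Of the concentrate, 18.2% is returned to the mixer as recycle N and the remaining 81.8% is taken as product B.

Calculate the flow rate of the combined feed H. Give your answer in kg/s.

2368 kg/s

Overall NH4NO3 balance (none leaves overhead): NH4NO3 in fresh feed = NH4NO3 in product, i.e. 2154×0.263 = (1−0.182)·D·0.590.
D = 566.5/(0.590×0.818) = 1173.8 kg/s.
Recycle N = 0.182×1173.8 = 213.63 kg/s.
Combined feed H = 2154 + 213.63 = 2367.6 kg/s.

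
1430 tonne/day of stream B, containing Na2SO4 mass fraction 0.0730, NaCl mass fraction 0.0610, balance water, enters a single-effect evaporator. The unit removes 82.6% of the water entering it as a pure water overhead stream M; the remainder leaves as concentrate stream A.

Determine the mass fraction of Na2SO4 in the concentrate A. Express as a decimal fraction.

0.2564

Na2SO4 is not removed: 1430×0.073 = 104.39 tonne/day of Na2SO4 enters A.
water entering = 1430×0.866 = 1238.4 tonne/day; overhead removed = 0.826×1238.4 = 1022.9 tonne/day.
Concentrate = 1430 − 1022.9 = 407.1 tonne/day.
Mass fraction = 104.39/407.1 = 0.2564.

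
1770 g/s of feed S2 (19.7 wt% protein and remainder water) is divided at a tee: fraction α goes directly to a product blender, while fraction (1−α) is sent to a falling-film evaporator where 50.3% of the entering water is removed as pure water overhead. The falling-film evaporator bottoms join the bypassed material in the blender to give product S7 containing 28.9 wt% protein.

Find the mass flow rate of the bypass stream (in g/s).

All 1770×0.197 = 348.69 g/s of protein reaches S7, so S7 = 348.69/0.289 = 1206.5 g/s and vapour = 563.46 g/s.
The evaporator receives (1−α)·1770 of feed at 0.803 water and removes 0.503 of that water:
0.503×0.803×(1−α)×1770 = 563.46
(1−α) = 563.46/714.92 = 0.7881;  α = 0.2119.
Bypass flow = 0.2119×1770 = 374.98 g/s.

375 g/s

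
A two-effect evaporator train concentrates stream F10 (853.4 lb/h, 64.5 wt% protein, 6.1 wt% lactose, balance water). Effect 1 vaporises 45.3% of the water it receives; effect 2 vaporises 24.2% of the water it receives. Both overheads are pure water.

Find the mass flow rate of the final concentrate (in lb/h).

706.5 lb/h

water in feed = 853.4×0.294 = 250.9 lb/h.
After stage 1: water left = (1−0.453)×250.9 = 137.24; stream total = 739.74 lb/h.
After stage 2: water left = (1−0.242)×137.24 = 104.03; final concentrate = 706.53 lb/h.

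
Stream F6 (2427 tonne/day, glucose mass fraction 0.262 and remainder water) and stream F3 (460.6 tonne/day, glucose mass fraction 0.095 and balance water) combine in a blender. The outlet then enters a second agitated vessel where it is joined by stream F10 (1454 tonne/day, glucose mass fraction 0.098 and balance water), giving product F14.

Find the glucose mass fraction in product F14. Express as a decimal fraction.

0.189

Overall, product flow = 4341.6 tonne/day.
glucose in = 2427×0.262 + 460.6×0.095 + 1454×0.098 = 822.12 tonne/day.
glucose fraction in F14 = 0.189.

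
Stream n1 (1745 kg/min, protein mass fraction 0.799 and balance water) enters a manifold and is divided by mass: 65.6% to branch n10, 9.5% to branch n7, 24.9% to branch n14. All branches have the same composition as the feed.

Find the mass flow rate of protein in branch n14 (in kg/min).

347.2 kg/min

Branch n14 total = 0.249×1745 = 434.5 kg/min.
protein in n14 = 0.799×434.5 = 347.17 kg/min.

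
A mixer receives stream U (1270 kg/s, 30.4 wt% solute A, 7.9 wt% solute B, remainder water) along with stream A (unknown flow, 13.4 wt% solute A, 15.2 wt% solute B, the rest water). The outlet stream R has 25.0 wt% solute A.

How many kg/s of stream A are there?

591.2 kg/s

Let A be the unknown flow. Total out = 1270 + A.
solute A balance: 386.08 + 0.134·A = 0.250·(1270 + A)
(0.134 − 0.250)·A = 0.250×1270 − 386.08 = -68.58
A = -68.58 / -0.116 = 591.21 kg/s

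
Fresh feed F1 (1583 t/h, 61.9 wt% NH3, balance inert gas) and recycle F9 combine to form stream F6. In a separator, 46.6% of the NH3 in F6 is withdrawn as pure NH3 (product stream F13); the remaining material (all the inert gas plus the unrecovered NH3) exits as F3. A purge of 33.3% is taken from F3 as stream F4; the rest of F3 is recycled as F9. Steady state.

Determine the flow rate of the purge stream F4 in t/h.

inert gas enters only via F1 and leaves only via the purge: 1583×0.381 = 0.333×(inert gas in F3), and the separator passes all inert gas, so inert gas in F6 = inert gas in F3 = 1811.2 t/h.
NH3 in F6: m_A = 1583×0.619 + (1−0.333)·(1−0.466)·m_A, so m_A = 979.88/0.6438 = 1522 t/h.
F3 = (1−0.466)×1522 + 1811.2 = 2623.9 t/h.
Purge F4 = 0.333×2623.9 = 873.76 t/h.

873.8 t/h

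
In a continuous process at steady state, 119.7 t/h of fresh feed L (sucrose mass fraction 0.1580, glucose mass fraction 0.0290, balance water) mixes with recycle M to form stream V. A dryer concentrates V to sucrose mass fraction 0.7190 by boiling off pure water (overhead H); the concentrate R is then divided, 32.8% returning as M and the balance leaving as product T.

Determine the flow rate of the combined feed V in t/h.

132.5 t/h

Overall sucrose balance (none leaves overhead): sucrose in fresh feed = sucrose in product, i.e. 119.7×0.158 = (1−0.328)·R·0.719.
R = 18.913/(0.719×0.672) = 39.143 t/h.
Recycle M = 0.328×39.143 = 12.839 t/h.
Combined feed V = 119.7 + 12.839 = 132.54 t/h.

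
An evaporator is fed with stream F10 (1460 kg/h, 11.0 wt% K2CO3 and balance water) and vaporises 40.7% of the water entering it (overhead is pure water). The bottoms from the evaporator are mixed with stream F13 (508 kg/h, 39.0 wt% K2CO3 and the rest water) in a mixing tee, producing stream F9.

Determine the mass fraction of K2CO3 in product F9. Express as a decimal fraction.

Vapour removed = 0.407×0.890×1460 = 528.86 kg/h; concentrate = 931.14 kg/h.
K2CO3 reaching the mixer = 160.6 (from concentrate) + 508×0.390 = 358.72 kg/h.
Product flow = 931.14 + 508 = 1439.1 kg/h; K2CO3 fraction = 0.249.

0.249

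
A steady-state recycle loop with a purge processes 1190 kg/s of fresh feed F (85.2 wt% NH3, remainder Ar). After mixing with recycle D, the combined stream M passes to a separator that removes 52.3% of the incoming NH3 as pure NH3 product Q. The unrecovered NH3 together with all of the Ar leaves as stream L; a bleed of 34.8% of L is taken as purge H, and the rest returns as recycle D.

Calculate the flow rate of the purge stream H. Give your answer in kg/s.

Ar enters only via F and leaves only via the purge: 1190×0.148 = 0.348×(Ar in L), and the separator passes all Ar, so Ar in M = Ar in L = 506.09 kg/s.
NH3 in M: m_A = 1190×0.852 + (1−0.348)·(1−0.523)·m_A, so m_A = 1013.9/0.6890 = 1471.5 kg/s.
L = (1−0.523)×1471.5 + 506.09 = 1208 kg/s.
Purge H = 0.348×1208 = 420.39 kg/s.

420.4 kg/s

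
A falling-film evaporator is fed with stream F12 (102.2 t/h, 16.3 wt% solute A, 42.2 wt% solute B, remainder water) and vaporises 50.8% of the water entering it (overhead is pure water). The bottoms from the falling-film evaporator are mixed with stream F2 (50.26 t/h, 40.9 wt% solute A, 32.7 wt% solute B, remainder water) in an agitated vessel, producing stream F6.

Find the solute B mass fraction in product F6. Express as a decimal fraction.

0.455

Vapour removed = 0.508×0.415×102.2 = 21.546 t/h; concentrate = 80.654 t/h.
solute B reaching the mixer = 43.128 (from concentrate) + 50.26×0.327 = 59.563 t/h.
Product flow = 80.654 + 50.26 = 130.91 t/h; solute B fraction = 0.455.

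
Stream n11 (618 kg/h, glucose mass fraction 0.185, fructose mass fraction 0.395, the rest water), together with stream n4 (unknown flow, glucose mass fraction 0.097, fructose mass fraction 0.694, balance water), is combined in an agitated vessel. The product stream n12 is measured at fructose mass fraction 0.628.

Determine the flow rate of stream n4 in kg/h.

2182 kg/h

Let n4 be the unknown flow. Total out = 618 + n4.
fructose balance: 244.11 + 0.694·n4 = 0.628·(618 + n4)
(0.694 − 0.628)·n4 = 0.628×618 − 244.11 = 143.99
n4 = 143.99 / 0.066 = 2181.7 kg/h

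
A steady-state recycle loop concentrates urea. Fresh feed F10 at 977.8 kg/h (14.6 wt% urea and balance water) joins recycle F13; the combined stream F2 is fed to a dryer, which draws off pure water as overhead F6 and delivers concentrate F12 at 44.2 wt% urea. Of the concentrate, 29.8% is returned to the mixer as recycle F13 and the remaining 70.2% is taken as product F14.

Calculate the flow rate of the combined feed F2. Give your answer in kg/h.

1115 kg/h

Overall urea balance (none leaves overhead): urea in fresh feed = urea in product, i.e. 977.8×0.146 = (1−0.298)·F12·0.442.
F12 = 142.76/(0.442×0.702) = 460.09 kg/h.
Recycle F13 = 0.298×460.09 = 137.11 kg/h.
Combined feed F2 = 977.8 + 137.11 = 1114.9 kg/h.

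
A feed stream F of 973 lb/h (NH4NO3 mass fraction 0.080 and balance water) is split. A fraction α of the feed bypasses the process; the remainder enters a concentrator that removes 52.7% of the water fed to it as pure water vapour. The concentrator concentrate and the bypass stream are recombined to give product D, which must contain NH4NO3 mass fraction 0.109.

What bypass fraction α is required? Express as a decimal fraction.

All 973×0.080 = 77.84 lb/h of NH4NO3 reaches D, so D = 77.84/0.109 = 714.13 lb/h and vapour = 258.87 lb/h.
The evaporator receives (1−α)·973 of feed at 0.920 water and removes 0.527 of that water:
0.527×0.920×(1−α)×973 = 258.87
(1−α) = 258.87/471.75 = 0.5487;  α = 0.4513.

0.451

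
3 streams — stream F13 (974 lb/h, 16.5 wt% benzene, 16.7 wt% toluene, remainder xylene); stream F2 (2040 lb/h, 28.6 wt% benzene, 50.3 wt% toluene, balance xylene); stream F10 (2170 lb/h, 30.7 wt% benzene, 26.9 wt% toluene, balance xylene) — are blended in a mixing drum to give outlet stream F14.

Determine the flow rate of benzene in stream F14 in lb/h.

benzene out = benzene in = 974×0.165 + 2040×0.286 + 2170×0.307 = 1410.3 lb/h.

1410 lb/h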